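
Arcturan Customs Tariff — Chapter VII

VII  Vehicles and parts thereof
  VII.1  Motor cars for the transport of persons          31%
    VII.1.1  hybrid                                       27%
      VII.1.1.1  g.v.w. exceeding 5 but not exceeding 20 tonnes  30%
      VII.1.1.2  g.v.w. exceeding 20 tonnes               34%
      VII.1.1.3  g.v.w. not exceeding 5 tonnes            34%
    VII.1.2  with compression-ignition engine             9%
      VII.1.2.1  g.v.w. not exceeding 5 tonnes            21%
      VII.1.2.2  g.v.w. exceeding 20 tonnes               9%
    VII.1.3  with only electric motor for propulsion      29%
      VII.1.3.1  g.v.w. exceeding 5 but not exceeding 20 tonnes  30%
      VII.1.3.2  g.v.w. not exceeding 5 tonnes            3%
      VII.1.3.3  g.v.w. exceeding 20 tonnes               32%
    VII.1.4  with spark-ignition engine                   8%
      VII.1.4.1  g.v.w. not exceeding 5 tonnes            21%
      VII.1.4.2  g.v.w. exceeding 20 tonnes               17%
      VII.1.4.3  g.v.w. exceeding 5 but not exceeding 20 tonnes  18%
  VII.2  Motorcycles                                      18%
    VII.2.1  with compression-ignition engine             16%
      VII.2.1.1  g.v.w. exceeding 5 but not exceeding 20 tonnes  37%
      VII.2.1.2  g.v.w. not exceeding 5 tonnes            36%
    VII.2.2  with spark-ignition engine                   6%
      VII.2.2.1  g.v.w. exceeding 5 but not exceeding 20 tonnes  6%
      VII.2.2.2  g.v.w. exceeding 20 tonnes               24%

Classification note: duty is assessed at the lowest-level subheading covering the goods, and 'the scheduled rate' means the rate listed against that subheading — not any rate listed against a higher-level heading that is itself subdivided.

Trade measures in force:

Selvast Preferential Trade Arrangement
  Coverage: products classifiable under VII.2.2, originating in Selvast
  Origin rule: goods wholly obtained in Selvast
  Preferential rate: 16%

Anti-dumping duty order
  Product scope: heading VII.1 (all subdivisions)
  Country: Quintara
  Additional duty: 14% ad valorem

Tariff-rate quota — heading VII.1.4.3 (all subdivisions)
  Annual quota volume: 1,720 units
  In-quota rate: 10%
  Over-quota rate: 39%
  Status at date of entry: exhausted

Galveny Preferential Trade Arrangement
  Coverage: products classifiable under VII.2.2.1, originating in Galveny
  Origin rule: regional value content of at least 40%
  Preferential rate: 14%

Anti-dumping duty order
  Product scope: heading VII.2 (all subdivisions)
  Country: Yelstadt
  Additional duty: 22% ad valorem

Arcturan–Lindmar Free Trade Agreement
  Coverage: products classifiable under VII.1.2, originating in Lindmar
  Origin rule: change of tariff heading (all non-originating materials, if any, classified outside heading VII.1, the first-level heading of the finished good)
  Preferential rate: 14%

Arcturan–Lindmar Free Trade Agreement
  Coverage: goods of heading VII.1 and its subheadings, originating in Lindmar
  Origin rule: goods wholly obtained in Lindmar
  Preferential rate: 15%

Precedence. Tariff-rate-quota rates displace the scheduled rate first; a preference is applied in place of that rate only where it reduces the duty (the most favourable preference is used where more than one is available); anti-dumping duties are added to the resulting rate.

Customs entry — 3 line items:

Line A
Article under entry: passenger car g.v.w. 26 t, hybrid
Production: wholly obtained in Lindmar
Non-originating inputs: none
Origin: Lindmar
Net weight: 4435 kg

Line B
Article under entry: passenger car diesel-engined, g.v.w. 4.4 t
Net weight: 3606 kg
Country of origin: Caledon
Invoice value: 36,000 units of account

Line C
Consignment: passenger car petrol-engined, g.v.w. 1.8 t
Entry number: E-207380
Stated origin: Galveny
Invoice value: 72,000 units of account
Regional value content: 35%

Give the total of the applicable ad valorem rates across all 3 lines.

57%

Line A: passenger car → VII.1; hybrid → VII.1.1; g.v.w. 26 t → VII.1.1.2. Scheduled 34%. Lindmar agreement on VII.1.2: VII.1.1.2 not covered; Lindmar agreement on VII.1: wholly obtained → 15% available; preferential 15%. → 15%.
Line B: passenger car → VII.1; diesel-engined → VII.1.2; g.v.w. 4.4 t → VII.1.2.1. Scheduled 21%. No special measure applies. → 21%.
Line C: passenger car → VII.1; petrol-engined → VII.1.4; g.v.w. 1.8 t → VII.1.4.1. Scheduled 21%. Galveny agreement on VII.2.2.1: VII.1.4.1 not covered. → 21%.
Sum: 15% + 21% + 21% = 57%.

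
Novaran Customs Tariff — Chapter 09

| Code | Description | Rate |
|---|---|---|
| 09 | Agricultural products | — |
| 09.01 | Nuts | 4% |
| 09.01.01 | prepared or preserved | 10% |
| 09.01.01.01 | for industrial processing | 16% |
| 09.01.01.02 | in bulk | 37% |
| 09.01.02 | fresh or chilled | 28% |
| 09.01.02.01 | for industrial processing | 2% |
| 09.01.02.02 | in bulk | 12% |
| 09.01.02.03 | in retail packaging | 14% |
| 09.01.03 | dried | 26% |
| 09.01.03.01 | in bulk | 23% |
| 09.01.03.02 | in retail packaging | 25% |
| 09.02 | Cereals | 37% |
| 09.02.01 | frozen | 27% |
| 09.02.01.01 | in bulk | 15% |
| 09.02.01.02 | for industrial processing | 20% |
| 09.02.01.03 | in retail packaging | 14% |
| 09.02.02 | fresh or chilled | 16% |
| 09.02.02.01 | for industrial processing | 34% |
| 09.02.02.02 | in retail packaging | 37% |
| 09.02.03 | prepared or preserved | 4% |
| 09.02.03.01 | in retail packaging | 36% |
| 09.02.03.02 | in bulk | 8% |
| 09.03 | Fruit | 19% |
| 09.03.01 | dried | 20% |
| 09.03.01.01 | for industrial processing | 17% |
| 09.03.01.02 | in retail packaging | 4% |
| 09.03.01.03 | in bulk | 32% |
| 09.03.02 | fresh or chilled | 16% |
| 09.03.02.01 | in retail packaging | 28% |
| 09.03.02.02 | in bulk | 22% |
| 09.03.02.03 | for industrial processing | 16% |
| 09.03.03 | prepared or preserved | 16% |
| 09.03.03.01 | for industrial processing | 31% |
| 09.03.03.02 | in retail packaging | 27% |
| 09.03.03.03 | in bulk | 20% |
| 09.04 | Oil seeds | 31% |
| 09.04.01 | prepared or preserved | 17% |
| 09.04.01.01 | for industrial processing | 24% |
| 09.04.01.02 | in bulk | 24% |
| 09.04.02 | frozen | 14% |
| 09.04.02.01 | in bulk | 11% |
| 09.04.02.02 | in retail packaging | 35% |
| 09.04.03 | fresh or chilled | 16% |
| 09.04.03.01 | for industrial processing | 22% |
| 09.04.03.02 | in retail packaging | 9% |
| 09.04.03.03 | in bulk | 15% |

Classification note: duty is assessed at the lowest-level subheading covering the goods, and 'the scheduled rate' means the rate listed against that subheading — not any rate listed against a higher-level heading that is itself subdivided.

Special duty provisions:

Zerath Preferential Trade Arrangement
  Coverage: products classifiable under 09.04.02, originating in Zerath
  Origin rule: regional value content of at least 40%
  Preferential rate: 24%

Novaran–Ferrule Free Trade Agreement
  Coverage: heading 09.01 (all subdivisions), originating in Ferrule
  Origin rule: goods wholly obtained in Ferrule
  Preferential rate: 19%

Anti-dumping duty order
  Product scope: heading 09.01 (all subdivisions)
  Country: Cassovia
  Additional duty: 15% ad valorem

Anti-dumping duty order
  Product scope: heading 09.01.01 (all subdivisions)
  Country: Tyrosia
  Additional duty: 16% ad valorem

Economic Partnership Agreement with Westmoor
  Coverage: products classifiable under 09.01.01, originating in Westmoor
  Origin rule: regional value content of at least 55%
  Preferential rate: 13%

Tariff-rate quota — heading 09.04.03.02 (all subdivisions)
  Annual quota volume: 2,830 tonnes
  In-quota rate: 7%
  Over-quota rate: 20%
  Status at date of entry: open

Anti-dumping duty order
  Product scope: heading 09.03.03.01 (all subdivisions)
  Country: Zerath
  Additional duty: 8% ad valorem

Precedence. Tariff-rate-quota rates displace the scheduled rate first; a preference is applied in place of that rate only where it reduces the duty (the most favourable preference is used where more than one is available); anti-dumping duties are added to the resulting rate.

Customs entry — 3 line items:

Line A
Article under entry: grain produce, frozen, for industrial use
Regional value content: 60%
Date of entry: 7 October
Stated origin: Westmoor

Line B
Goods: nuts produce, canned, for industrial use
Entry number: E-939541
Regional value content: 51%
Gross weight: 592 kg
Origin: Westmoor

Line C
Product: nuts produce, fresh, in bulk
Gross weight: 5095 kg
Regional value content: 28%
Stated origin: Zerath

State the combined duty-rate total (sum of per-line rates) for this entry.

Line A: grain → 09.02; frozen → 09.02.01; for industrial use → 09.02.01.02. Scheduled 20%. Westmoor agreement on 09.01.01: 09.02.01.02 not covered. → 20%.
Line B: nuts → 09.01; canned → 09.01.01; for industrial use → 09.01.01.01. Scheduled 16%. Westmoor agreement on 09.01.01: RVC < 55%. → 16%.
Line C: nuts → 09.01; fresh → 09.01.02; in bulk → 09.01.02.02. Scheduled 12%. Zerath agreement on 09.04.02: 09.01.02.02 not covered. → 12%.
Sum: 20% + 16% + 12% = 48%.

48%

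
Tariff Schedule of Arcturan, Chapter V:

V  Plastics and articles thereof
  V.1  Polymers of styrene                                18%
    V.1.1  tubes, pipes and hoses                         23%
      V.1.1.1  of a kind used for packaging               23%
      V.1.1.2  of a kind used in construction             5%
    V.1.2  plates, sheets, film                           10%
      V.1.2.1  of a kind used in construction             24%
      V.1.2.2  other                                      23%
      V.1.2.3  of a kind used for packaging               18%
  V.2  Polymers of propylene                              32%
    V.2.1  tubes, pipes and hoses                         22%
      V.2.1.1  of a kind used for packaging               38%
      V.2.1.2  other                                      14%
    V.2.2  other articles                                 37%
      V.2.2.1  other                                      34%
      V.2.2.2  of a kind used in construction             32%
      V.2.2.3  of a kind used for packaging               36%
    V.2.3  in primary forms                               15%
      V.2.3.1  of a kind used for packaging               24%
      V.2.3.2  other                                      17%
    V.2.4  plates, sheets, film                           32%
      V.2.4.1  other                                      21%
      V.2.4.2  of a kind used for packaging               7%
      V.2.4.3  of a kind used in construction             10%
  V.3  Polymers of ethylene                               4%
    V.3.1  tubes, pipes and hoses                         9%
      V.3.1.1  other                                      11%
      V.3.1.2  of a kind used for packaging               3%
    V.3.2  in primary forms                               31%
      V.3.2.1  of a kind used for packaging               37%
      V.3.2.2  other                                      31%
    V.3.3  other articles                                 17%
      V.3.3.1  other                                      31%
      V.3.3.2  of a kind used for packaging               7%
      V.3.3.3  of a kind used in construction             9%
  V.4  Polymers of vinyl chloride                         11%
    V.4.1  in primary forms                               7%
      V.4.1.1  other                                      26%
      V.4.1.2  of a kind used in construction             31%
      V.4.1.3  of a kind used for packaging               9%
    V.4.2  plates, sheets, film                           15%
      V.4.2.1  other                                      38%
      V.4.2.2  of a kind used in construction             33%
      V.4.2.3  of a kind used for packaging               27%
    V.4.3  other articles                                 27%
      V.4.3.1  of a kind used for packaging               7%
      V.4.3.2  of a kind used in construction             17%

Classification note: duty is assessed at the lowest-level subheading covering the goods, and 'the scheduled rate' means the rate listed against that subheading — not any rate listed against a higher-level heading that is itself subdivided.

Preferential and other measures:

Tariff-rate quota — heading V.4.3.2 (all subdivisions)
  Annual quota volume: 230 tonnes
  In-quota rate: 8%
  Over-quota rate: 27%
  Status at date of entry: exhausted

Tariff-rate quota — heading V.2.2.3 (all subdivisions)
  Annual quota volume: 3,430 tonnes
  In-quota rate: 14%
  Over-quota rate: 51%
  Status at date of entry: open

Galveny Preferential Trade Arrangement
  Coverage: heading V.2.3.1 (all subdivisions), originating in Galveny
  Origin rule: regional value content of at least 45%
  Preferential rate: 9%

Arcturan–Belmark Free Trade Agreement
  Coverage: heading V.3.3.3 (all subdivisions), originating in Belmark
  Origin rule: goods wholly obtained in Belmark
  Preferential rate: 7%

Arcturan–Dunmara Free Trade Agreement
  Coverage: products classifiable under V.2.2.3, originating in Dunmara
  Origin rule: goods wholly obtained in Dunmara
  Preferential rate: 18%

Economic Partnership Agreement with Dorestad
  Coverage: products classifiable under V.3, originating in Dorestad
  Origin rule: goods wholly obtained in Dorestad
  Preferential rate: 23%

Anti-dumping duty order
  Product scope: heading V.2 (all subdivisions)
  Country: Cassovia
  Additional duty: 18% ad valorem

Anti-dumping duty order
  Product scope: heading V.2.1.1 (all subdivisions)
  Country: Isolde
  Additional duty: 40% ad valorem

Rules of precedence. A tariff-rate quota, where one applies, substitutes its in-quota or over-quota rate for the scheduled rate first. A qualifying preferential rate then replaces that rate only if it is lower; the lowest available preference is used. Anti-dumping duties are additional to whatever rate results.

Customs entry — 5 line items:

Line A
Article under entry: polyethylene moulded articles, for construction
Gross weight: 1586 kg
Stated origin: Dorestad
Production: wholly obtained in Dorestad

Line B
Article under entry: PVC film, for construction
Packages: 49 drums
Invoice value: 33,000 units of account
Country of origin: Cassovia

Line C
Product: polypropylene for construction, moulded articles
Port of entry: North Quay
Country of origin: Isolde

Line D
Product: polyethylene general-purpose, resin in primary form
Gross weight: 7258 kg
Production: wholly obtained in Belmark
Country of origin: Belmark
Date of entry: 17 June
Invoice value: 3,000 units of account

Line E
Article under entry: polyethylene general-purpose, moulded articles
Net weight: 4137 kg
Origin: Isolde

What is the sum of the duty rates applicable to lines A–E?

Line A: polyethylene → V.3; moulded articles → V.3.3; for construction → V.3.3.3. Scheduled 9%. Dorestad agreement on V.3: wholly obtained → 23% available; preference 23% not lower than 9% → no reduction. → 9%.
Line B: PVC → V.4; film → V.4.2; for construction → V.4.2.2. Scheduled 33%. No special measure applies. → 33%.
Line C: polypropylene → V.2; moulded articles → V.2.2; for construction → V.2.2.2. Scheduled 32%. No special measure applies. → 32%.
Line D: polyethylene → V.3; resin in primary form → V.3.2; general-purpose → V.3.2.2. Scheduled 31%. Belmark agreement on V.3.3.3: V.3.2.2 not covered. → 31%.
Line E: polyethylene → V.3; moulded articles → V.3.3; general-purpose → V.3.3.1. Scheduled 31%. No special measure applies. → 31%.
Sum: 9% + 33% + 32% + 31% + 31% = 136%.

136%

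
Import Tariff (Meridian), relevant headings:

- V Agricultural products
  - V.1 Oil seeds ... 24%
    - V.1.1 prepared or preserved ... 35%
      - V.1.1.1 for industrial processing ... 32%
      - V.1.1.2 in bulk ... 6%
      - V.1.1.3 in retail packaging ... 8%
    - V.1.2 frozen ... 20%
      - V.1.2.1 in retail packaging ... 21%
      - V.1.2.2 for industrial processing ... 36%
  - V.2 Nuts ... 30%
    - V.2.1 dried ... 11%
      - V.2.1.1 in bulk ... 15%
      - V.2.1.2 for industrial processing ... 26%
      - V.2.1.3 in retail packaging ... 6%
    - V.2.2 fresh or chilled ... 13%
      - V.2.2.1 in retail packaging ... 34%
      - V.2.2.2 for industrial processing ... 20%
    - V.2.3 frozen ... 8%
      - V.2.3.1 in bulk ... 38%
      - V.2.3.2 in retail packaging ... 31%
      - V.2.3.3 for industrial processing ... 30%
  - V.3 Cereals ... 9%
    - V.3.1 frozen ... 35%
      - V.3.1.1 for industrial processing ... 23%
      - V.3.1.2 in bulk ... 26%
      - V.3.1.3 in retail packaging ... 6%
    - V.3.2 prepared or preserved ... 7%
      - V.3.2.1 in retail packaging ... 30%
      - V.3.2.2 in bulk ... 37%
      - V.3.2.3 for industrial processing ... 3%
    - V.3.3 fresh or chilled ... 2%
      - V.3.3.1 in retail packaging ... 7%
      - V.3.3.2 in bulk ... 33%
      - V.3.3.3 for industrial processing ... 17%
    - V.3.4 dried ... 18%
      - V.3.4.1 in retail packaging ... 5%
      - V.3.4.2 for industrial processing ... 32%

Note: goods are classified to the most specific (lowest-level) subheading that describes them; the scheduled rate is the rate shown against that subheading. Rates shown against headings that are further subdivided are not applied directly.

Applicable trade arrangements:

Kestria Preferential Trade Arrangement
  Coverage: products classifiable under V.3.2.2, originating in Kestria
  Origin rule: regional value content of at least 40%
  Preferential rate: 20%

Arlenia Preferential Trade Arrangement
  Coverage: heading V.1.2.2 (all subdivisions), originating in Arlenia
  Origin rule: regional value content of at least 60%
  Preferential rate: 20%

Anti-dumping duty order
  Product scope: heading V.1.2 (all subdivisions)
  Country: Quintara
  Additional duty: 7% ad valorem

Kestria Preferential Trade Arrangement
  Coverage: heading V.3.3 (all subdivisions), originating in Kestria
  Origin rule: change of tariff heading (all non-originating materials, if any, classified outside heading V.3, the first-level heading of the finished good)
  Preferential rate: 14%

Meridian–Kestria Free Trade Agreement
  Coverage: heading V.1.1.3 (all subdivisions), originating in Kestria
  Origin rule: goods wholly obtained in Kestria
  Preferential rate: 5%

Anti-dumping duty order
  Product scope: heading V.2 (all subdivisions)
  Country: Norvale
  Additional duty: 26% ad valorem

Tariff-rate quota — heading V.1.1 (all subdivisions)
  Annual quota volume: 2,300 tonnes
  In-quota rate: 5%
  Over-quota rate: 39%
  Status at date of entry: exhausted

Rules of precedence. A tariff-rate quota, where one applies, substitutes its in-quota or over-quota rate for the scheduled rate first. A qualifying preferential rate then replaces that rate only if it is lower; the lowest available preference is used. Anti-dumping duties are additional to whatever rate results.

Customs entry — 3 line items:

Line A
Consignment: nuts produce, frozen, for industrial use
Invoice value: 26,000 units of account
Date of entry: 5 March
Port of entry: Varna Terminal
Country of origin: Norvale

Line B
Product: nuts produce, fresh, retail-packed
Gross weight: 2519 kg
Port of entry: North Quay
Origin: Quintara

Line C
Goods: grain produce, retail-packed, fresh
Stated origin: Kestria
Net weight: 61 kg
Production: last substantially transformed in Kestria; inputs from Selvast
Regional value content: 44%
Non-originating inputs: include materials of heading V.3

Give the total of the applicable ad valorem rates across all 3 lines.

97%

Line A: nuts → V.2; frozen → V.2.3; for industrial use → V.2.3.3. Scheduled 30%. anti-dumping (Norvale, V.2): +26%; total 30% + 26% = 56%. → 56%.
Line B: nuts → V.2; fresh → V.2.2; retail-packed → V.2.2.1. Scheduled 34%. No special measure applies. → 34%.
Line C: grain → V.3; fresh → V.3.3; retail-packed → V.3.3.1. Scheduled 7%. Kestria agreement on V.3.2.2: V.3.3.1 not covered; Kestria agreement on V.3.3: CTH not met; Kestria agreement on V.1.1.3: V.3.3.1 not covered. → 7%.
Sum: 56% + 34% + 7% = 97%.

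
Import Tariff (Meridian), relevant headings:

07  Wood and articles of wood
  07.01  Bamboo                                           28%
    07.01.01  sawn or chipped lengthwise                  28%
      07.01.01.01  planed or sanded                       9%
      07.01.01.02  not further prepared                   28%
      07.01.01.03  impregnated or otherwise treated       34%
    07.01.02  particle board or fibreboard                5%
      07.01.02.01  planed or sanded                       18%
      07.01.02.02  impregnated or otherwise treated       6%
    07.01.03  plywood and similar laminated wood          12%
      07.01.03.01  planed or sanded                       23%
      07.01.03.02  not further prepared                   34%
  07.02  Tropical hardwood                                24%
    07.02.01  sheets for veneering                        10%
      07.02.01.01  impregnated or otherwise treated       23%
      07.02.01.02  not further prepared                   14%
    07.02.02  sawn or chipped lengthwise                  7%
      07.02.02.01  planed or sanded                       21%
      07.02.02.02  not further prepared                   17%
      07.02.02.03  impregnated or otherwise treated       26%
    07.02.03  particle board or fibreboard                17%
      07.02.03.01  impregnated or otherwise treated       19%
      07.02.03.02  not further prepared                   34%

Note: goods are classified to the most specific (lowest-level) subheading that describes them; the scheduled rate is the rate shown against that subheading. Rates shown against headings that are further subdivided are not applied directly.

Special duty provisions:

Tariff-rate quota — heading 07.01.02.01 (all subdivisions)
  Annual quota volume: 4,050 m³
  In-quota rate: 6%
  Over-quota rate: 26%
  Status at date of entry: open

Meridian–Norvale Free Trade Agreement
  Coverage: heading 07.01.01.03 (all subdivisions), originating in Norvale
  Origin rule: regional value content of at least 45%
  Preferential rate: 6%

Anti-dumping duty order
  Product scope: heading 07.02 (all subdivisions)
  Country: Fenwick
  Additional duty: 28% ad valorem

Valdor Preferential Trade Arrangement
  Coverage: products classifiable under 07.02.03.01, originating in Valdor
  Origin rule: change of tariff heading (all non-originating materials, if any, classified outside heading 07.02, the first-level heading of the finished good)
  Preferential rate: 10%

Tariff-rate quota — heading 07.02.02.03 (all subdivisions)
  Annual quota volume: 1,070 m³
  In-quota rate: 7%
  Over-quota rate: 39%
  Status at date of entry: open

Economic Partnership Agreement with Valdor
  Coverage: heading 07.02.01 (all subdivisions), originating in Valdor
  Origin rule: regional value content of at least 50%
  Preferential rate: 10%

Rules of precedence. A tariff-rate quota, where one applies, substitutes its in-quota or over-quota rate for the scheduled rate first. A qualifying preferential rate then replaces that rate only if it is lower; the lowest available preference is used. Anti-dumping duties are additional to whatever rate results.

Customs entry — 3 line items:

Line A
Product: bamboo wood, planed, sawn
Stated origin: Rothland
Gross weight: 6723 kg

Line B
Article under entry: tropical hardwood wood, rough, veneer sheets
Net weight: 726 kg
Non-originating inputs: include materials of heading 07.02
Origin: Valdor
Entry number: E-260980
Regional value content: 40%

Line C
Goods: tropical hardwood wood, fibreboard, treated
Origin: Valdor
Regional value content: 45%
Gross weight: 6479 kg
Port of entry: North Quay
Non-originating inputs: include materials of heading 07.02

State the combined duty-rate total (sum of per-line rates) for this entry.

42%

Line A: bamboo → 07.01; sawn → 07.01.01; planed → 07.01.01.01. Scheduled 9%. No special measure applies. → 9%.
Line B: tropical hardwood → 07.02; veneer sheets → 07.02.01; rough → 07.02.01.02. Scheduled 14%. Valdor agreement on 07.02.03.01: 07.02.01.02 not covered; Valdor agreement on 07.02.01: RVC < 50%. → 14%.
Line C: tropical hardwood → 07.02; fibreboard → 07.02.03; treated → 07.02.03.01. Scheduled 19%. Valdor agreement on 07.02.03.01: CTH not met; Valdor agreement on 07.02.01: 07.02.03.01 not covered. → 19%.
Sum: 9% + 14% + 19% = 42%.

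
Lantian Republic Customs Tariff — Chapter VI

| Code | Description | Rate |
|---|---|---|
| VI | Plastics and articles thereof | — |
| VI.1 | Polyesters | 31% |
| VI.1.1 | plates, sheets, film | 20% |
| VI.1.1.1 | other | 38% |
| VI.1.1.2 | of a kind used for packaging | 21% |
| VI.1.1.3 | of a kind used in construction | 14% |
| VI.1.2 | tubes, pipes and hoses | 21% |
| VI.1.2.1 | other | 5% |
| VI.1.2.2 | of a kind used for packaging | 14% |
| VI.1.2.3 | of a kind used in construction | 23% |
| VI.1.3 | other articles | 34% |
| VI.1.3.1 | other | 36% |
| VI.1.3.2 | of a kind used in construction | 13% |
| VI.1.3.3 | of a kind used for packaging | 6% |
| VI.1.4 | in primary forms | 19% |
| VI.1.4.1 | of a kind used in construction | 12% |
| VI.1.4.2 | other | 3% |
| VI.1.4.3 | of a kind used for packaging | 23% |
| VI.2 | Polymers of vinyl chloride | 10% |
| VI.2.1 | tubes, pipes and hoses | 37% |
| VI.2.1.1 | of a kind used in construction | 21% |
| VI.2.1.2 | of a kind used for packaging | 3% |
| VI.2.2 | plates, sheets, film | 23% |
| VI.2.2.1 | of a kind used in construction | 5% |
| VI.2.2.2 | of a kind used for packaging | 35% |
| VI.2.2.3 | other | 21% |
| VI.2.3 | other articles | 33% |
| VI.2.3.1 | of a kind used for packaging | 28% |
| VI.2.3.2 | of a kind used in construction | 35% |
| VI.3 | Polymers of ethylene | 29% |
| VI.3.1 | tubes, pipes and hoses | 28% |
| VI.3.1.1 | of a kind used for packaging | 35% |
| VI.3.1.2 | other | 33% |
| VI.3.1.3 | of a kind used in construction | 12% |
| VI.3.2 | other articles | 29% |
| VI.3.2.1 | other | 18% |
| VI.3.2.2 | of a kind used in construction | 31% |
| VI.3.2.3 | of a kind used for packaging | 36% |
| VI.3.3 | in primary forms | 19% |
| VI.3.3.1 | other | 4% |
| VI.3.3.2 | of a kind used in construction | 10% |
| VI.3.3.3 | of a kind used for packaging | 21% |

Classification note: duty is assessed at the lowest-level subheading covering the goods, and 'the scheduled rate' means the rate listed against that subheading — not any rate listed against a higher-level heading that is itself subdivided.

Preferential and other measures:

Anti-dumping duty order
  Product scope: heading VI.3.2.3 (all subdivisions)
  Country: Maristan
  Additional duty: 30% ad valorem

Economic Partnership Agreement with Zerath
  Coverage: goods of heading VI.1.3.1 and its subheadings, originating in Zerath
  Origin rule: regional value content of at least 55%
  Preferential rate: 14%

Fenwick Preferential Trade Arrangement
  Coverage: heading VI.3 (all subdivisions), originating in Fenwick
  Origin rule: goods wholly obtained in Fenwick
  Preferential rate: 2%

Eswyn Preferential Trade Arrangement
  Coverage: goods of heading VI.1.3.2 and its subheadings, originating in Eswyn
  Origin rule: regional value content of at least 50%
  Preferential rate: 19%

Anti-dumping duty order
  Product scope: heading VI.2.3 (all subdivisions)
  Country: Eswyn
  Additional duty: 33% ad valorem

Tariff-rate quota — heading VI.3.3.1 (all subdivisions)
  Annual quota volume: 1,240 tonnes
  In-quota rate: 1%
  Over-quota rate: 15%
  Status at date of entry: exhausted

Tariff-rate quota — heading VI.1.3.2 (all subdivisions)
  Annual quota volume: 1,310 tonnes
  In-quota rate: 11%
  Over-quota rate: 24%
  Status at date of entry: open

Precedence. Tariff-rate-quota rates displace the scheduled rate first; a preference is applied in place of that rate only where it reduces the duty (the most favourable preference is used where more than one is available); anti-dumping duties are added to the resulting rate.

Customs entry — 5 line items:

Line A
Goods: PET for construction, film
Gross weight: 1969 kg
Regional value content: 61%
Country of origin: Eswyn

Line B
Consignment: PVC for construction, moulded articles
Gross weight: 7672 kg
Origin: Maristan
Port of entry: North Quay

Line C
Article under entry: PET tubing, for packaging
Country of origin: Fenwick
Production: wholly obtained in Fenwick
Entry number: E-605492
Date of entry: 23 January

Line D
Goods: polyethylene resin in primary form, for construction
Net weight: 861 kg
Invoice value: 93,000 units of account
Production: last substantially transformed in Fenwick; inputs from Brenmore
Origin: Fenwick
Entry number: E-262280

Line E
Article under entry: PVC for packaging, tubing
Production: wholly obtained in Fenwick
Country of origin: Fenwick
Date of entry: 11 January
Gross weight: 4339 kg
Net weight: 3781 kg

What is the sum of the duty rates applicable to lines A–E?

Line A: PET → VI.1; film → VI.1.1; for construction → VI.1.1.3. Scheduled 14%. Eswyn agreement on VI.1.3.2: VI.1.1.3 not covered. → 14%.
Line B: PVC → VI.2; moulded articles → VI.2.3; for construction → VI.2.3.2. Scheduled 35%. No special measure applies. → 35%.
Line C: PET → VI.1; tubing → VI.1.2; for packaging → VI.1.2.2. Scheduled 14%. Fenwick agreement on VI.3: VI.1.2.2 not covered. → 14%.
Line D: polyethylene → VI.3; resin in primary form → VI.3.3; for construction → VI.3.3.2. Scheduled 10%. Fenwick agreement on VI.3: not wholly obtained. → 10%.
Line E: PVC → VI.2; tubing → VI.2.1; for packaging → VI.2.1.2. Scheduled 3%. Fenwick agreement on VI.3: VI.2.1.2 not covered. → 3%.
Sum: 14% + 35% + 14% + 10% + 3% = 76%.

76%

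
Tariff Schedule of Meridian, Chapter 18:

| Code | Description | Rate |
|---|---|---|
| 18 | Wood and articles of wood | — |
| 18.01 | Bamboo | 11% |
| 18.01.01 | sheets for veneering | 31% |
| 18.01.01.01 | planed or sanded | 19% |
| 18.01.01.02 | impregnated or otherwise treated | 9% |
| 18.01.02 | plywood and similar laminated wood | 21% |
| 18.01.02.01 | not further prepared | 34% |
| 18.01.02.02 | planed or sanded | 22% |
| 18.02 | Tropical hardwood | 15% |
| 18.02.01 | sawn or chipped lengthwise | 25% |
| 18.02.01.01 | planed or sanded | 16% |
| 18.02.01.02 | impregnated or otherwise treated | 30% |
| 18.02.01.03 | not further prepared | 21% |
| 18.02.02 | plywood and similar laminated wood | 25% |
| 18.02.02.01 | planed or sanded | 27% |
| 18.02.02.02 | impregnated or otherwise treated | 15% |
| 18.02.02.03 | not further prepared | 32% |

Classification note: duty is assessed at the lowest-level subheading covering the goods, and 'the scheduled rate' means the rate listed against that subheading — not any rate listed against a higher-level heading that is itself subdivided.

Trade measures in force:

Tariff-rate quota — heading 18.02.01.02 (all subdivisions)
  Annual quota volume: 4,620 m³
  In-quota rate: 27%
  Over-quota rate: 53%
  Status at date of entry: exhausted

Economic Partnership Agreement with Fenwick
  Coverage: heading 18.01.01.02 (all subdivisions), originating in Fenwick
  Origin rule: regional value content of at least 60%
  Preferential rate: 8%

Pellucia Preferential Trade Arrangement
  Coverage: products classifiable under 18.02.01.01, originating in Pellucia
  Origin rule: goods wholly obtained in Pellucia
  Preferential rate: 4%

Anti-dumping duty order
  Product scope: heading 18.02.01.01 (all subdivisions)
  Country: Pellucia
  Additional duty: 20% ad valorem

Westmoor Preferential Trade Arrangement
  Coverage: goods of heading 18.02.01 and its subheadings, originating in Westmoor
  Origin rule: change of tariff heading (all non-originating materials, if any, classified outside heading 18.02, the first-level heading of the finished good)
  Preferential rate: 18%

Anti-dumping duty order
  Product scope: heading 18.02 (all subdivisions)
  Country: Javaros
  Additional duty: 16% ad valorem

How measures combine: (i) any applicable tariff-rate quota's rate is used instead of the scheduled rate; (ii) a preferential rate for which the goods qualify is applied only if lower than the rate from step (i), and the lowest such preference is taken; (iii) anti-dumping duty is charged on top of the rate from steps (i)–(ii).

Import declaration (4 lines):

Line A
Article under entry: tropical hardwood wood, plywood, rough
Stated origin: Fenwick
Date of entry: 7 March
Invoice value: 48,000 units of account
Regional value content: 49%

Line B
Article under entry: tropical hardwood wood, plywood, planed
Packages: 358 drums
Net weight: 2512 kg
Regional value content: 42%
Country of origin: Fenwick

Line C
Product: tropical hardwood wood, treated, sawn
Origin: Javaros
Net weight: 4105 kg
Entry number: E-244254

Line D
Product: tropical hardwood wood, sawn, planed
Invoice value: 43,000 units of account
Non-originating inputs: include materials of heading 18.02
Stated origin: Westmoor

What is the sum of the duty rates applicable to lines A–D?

Line A: tropical hardwood → 18.02; plywood → 18.02.02; rough → 18.02.02.03. Scheduled 32%. Fenwick agreement on 18.01.01.02: 18.02.02.03 not covered. → 32%.
Line B: tropical hardwood → 18.02; plywood → 18.02.02; planed → 18.02.02.01. Scheduled 27%. Fenwick agreement on 18.01.01.02: 18.02.02.01 not covered. → 27%.
Line C: tropical hardwood → 18.02; sawn → 18.02.01; treated → 18.02.01.02. Scheduled 30%. quota on 18.02.01.02 exhausted → over-quota 53%; anti-dumping (Javaros, 18.02): +16%; total 53% + 16% = 69%. → 69%.
Line D: tropical hardwood → 18.02; sawn → 18.02.01; planed → 18.02.01.01. Scheduled 16%. Westmoor agreement on 18.02.01: CTH not met. → 16%.
Sum: 32% + 27% + 69% + 16% = 144%.

144%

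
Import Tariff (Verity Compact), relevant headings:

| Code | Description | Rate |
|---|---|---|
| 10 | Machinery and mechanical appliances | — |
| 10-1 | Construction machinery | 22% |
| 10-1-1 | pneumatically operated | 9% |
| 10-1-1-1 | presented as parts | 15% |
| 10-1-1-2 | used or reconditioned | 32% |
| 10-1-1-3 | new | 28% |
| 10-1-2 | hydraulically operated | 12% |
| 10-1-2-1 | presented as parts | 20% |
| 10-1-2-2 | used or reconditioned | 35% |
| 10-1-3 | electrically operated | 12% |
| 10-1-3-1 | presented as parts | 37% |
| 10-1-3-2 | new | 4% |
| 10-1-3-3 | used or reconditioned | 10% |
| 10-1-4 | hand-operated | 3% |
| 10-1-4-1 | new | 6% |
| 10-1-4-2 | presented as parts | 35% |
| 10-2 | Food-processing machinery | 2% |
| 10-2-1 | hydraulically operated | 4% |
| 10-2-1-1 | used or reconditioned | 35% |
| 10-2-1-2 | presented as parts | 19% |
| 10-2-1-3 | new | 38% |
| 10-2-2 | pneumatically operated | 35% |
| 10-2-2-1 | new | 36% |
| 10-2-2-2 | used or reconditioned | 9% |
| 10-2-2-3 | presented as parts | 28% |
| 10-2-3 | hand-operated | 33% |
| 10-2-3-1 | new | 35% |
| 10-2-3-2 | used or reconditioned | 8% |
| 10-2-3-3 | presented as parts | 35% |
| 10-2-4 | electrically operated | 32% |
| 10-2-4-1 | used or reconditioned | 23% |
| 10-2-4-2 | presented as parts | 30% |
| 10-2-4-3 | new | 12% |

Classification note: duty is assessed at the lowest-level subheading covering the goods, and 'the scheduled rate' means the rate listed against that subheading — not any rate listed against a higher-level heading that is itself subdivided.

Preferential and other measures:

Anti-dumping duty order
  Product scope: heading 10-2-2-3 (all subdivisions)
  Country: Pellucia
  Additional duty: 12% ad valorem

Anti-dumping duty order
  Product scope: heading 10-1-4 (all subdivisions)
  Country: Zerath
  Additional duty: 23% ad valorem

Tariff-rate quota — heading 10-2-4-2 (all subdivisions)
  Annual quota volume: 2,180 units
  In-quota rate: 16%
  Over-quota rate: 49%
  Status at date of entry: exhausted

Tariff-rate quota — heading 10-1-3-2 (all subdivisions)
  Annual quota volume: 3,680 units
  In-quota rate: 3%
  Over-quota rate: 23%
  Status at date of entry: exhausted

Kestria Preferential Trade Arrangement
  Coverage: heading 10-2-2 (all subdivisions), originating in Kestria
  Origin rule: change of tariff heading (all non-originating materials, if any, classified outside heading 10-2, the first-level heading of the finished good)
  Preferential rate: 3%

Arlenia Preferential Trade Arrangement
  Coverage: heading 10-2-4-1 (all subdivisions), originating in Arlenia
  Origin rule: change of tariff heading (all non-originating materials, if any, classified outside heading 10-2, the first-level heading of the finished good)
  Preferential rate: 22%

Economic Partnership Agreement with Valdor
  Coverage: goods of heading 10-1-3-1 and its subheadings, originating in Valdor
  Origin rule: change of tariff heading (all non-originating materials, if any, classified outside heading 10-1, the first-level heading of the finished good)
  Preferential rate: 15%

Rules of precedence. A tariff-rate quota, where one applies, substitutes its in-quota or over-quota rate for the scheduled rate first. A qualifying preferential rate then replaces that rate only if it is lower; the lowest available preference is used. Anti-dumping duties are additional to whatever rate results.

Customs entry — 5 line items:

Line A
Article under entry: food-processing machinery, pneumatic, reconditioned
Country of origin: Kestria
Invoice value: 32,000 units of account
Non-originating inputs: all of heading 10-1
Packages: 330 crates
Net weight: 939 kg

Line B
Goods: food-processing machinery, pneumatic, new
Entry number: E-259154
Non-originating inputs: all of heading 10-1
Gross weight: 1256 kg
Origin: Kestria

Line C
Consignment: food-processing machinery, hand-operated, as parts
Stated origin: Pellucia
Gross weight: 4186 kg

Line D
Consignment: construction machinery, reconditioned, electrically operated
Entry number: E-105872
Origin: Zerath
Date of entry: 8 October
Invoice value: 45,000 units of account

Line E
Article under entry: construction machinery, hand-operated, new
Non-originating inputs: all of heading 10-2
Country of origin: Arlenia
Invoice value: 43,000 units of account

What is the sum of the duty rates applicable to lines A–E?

57%

Line A: food-processing → 10-2; pneumatic → 10-2-2; reconditioned → 10-2-2-2. Scheduled 9%. Kestria agreement on 10-2-2: CTH met → 3% available; preferential 3%. → 3%.
Line B: food-processing → 10-2; pneumatic → 10-2-2; new → 10-2-2-1. Scheduled 36%. Kestria agreement on 10-2-2: CTH met → 3% available; preferential 3%. → 3%.
Line C: food-processing → 10-2; hand-operated → 10-2-3; as parts → 10-2-3-3. Scheduled 35%. No special measure applies. → 35%.
Line D: construction → 10-1; electrically operated → 10-1-3; reconditioned → 10-1-3-3. Scheduled 10%. No special measure applies. → 10%.
Line E: construction → 10-1; hand-operated → 10-1-4; new → 10-1-4-1. Scheduled 6%. Arlenia agreement on 10-2-4-1: 10-1-4-1 not covered. → 6%.
Sum: 3% + 3% + 35% + 10% + 6% = 57%.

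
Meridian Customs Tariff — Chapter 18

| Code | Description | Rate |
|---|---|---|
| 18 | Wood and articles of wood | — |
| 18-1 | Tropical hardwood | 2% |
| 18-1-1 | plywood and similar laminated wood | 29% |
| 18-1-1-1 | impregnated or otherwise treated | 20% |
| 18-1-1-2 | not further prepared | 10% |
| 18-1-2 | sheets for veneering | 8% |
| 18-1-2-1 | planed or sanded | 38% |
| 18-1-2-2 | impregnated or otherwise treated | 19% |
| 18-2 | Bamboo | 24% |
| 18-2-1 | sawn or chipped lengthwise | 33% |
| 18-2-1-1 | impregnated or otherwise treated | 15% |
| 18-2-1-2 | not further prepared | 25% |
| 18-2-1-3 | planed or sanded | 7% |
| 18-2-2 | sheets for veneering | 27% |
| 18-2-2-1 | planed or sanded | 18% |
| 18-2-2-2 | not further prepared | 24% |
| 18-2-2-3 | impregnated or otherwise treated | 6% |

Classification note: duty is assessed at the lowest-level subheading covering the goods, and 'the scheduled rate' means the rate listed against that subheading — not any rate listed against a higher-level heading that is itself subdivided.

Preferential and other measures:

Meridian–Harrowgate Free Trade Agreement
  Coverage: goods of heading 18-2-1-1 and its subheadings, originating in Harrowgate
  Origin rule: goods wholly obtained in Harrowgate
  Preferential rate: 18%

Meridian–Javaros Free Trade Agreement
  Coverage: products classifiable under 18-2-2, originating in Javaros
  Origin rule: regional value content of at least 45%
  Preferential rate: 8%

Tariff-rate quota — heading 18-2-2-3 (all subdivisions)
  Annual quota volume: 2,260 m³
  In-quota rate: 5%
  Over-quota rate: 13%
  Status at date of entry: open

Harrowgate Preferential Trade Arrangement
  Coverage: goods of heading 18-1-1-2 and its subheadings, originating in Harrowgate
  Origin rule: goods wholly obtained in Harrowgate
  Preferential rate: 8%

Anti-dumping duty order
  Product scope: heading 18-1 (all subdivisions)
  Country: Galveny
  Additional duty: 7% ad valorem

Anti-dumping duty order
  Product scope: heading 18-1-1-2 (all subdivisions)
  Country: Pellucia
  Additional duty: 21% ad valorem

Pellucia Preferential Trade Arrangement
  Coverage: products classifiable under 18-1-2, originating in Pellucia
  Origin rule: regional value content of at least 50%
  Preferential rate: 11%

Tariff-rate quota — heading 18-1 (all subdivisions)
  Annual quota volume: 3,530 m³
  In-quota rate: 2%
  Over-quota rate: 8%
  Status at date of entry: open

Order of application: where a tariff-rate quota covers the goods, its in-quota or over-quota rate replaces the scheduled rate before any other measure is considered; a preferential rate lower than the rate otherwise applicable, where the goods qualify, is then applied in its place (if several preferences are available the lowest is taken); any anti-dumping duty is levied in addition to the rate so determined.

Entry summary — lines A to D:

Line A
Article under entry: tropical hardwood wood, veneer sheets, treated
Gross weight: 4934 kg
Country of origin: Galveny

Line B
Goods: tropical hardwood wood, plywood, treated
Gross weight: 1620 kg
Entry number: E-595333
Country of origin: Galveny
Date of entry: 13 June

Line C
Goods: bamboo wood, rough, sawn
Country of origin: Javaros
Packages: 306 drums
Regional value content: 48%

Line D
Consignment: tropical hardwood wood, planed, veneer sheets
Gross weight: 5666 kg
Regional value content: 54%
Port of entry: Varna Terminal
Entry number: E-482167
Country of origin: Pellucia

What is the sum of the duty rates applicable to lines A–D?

45%

Line A: tropical hardwood → 18-1; veneer sheets → 18-1-2; treated → 18-1-2-2. Scheduled 19%. quota on 18-1 open → in-quota 2%; anti-dumping (Galveny, 18-1): +7%; total 2% + 7% = 9%. → 9%.
Line B: tropical hardwood → 18-1; plywood → 18-1-1; treated → 18-1-1-1. Scheduled 20%. quota on 18-1 open → in-quota 2%; anti-dumping (Galveny, 18-1): +7%; total 2% + 7% = 9%. → 9%.
Line C: bamboo → 18-2; sawn → 18-2-1; rough → 18-2-1-2. Scheduled 25%. Javaros agreement on 18-2-2: 18-2-1-2 not covered. → 25%.
Line D: tropical hardwood → 18-1; veneer sheets → 18-1-2; planed → 18-1-2-1. Scheduled 38%. quota on 18-1 open → in-quota 2%; Pellucia agreement on 18-1-2: RVC ≥ 50% → 11% available; preference 11% not lower than 2% → no reduction. → 2%.
Sum: 9% + 9% + 25% + 2% = 45%.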